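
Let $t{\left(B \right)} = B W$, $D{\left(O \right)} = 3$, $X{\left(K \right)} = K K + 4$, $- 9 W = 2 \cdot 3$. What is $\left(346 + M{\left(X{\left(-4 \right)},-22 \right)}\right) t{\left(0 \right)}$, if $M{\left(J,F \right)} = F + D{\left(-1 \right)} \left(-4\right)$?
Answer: $0$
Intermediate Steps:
$W = - \frac{2}{3}$ ($W = - \frac{2 \cdot 3}{9} = \left(- \frac{1}{9}\right) 6 = - \frac{2}{3} \approx -0.66667$)
$X{\left(K \right)} = 4 + K^{2}$ ($X{\left(K \right)} = K^{2} + 4 = 4 + K^{2}$)
$t{\left(B \right)} = - \frac{2 B}{3}$ ($t{\left(B \right)} = B \left(- \frac{2}{3}\right) = - \frac{2 B}{3}$)
$M{\left(J,F \right)} = -12 + F$ ($M{\left(J,F \right)} = F + 3 \left(-4\right) = F - 12 = -12 + F$)
$\left(346 + M{\left(X{\left(-4 \right)},-22 \right)}\right) t{\left(0 \right)} = \left(346 - 34\right) \left(\left(- \frac{2}{3}\right) 0\right) = \left(346 - 34\right) 0 = 312 \cdot 0 = 0$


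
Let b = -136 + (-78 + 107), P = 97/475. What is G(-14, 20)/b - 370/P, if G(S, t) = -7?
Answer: -18804571/10379 ≈ -1811.8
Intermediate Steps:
P = 97/475 (P = 97*(1/475) = 97/475 ≈ 0.20421)
b = -107 (b = -136 + 29 = -107)
G(-14, 20)/b - 370/P = -7/(-107) - 370/97/475 = -7*(-1/107) - 370*475/97 = 7/107 - 175750/97 = -18804571/10379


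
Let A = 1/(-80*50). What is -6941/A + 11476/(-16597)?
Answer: 460799096524/16597 ≈ 2.7764e+7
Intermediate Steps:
A = -1/4000 (A = 1/(-4000) = -1/4000 ≈ -0.00025000)
-6941/A + 11476/(-16597) = -6941/(-1/4000) + 11476/(-16597) = -6941*(-4000) + 11476*(-1/16597) = 27764000 - 11476/16597 = 460799096524/16597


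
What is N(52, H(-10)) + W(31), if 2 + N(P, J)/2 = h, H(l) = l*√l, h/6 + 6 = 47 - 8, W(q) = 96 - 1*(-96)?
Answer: 584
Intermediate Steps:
W(q) = 192 (W(q) = 96 + 96 = 192)
h = 198 (h = -36 + 6*(47 - 8) = -36 + 6*39 = -36 + 234 = 198)
H(l) = l^(3/2)
N(P, J) = 392 (N(P, J) = -4 + 2*198 = -4 + 396 = 392)
N(52, H(-10)) + W(31) = 392 + 192 = 584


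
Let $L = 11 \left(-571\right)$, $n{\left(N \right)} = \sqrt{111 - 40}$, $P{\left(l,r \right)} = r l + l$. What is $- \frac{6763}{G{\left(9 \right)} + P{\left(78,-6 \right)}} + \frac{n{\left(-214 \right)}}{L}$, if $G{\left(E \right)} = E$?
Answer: $\frac{6763}{381} - \frac{\sqrt{71}}{6281} \approx 17.749$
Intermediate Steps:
$P{\left(l,r \right)} = l + l r$ ($P{\left(l,r \right)} = l r + l = l + l r$)
$n{\left(N \right)} = \sqrt{71}$
$L = -6281$
$- \frac{6763}{G{\left(9 \right)} + P{\left(78,-6 \right)}} + \frac{n{\left(-214 \right)}}{L} = - \frac{6763}{9 + 78 \left(1 - 6\right)} + \frac{\sqrt{71}}{-6281} = - \frac{6763}{9 + 78 \left(-5\right)} + \sqrt{71} \left(- \frac{1}{6281}\right) = - \frac{6763}{9 - 390} - \frac{\sqrt{71}}{6281} = - \frac{6763}{-381} - \frac{\sqrt{71}}{6281} = \left(-6763\right) \left(- \frac{1}{381}\right) - \frac{\sqrt{71}}{6281} = \frac{6763}{381} - \frac{\sqrt{71}}{6281}$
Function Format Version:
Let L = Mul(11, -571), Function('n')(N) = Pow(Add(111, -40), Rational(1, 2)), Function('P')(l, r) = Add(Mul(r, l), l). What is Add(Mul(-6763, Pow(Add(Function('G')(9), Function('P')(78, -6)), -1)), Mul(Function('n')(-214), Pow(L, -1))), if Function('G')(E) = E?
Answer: Add(Rational(6763, 381), Mul(Rational(-1, 6281), Pow(71, Rational(1, 2)))) ≈ 17.749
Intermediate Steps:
Function('P')(l, r) = Add(l, Mul(l, r)) (Function('P')(l, r) = Add(Mul(l, r), l) = Add(l, Mul(l, r)))
Function('n')(N) = Pow(71, Rational(1, 2))
L = -6281
Add(Mul(-6763, Pow(Add(Function('G')(9), Function('P')(78, -6)), -1)), Mul(Function('n')(-214), Pow(L, -1))) = Add(Mul(-6763, Pow(Add(9, Mul(78, Add(1, -6))), -1)), Mul(Pow(71, Rational(1, 2)), Pow(-6281, -1))) = Add(Mul(-6763, Pow(Add(9, Mul(78, -5)), -1)), Mul(Pow(71, Rational(1, 2)), Rational(-1, 6281))) = Add(Mul(-6763, Pow(Add(9, -390), -1)), Mul(Rational(-1, 6281), Pow(71, Rational(1, 2)))) = Add(Mul(-6763, Pow(-381, -1)), Mul(Rational(-1, 6281), Pow(71, Rational(1, 2)))) = Add(Mul(-6763, Rational(-1, 381)), Mul(Rational(-1, 6281), Pow(71, Rational(1, 2)))) = Add(Rational(6763, 381), Mul(Rational(-1, 6281), Pow(71, Rational(1, 2))))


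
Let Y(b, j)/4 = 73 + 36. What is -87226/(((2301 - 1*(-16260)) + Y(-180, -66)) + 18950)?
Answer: -87226/37947 ≈ -2.2986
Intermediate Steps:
Y(b, j) = 436 (Y(b, j) = 4*(73 + 36) = 4*109 = 436)
-87226/(((2301 - 1*(-16260)) + Y(-180, -66)) + 18950) = -87226/(((2301 - 1*(-16260)) + 436) + 18950) = -87226/(((2301 + 16260) + 436) + 18950) = -87226/((18561 + 436) + 18950) = -87226/(18997 + 18950) = -87226/37947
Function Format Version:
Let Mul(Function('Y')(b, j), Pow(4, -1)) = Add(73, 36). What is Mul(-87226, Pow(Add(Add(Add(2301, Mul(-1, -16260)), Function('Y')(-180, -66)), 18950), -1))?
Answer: Rational(-87226, 37947) ≈ -2.2986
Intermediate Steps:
Function('Y')(b, j) = 436 (Function('Y')(b, j) = Mul(4, Add(73, 36)) = Mul(4, 109) = 436)
Mul(-87226, Pow(Add(Add(Add(2301, Mul(-1, -16260)), Function('Y')(-180, -66)), 18950), -1)) = Mul(-87226, Pow(Add(Add(Add(2301, Mul(-1, -16260)), 436), 18950), -1)) = Mul(-87226, Pow(Add(Add(Add(2301, 16260), 436), 18950), -1)) = Mul(-87226, Pow(Add(Add(18561, 436), 18950), -1)) = Mul(-87226, Pow(Add(18997, 18950), -1)) = Mul(-87226, Pow(37947, -1)) = Mul(-87226, Rational(1, 37947)) = Rational(-87226, 37947)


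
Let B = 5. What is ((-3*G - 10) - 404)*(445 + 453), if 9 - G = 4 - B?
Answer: -398712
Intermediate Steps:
G = 10 (G = 9 - (4 - 1*5) = 9 - (4 - 5) = 9 - 1*(-1) = 9 + 1 = 10)
((-3*G - 10) - 404)*(445 + 453) = ((-3*10 - 10) - 404)*(445 + 453) = ((-30 - 10) - 404)*898 = (-40 - 404)*898 = -444*898 = -398712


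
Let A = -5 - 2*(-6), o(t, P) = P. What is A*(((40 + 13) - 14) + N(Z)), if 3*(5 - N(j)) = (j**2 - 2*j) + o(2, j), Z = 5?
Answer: 784/3 ≈ 261.33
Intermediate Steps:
N(j) = 5 - j**2/3 + j/3 (N(j) = 5 - ((j**2 - 2*j) + j)/3 = 5 - (j**2 - j)/3 = 5 + (-j**2/3 + j/3) = 5 - j**2/3 + j/3)
A = 7 (A = -5 + 12 = 7)
A*(((40 + 13) - 14) + N(Z)) = 7*(((40 + 13) - 14) + (5 - 1/3*5**2 + (1/3)*5)) = 7*((53 - 14) + (5 - 1/3*25 + 5/3)) = 7*(39 + (5 - 25/3 + 5/3)) = 7*(39 - 5/3) = 7*(112/3) = 784/3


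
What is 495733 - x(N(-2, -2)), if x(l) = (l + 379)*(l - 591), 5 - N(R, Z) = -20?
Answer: 724397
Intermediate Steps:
N(R, Z) = 25 (N(R, Z) = 5 - 1*(-20) = 5 + 20 = 25)
x(l) = (-591 + l)*(379 + l) (x(l) = (379 + l)*(-591 + l) = (-591 + l)*(379 + l))
495733 - x(N(-2, -2)) = 495733 - (-223989 + 25**2 - 212*25) = 495733 - (-223989 + 625 - 5300) = 495733 - 1*(-228664) = 495733 + 228664 = 724397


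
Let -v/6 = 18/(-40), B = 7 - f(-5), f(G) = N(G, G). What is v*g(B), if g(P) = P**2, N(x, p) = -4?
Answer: 3267/10 ≈ 326.70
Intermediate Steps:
f(G) = -4
B = 11 (B = 7 - 1*(-4) = 7 + 4 = 11)
v = 27/10 (v = -108/(-40) = -108*(-1)/40 = -6*(-9/20) = 27/10 ≈ 2.7000)
v*g(B) = (27/10)*11**2 = (27/10)*121 = 3267/10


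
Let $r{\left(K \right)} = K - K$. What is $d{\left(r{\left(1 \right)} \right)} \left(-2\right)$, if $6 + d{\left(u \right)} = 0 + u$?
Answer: $12$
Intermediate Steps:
$r{\left(K \right)} = 0$
$d{\left(u \right)} = -6 + u$ ($d{\left(u \right)} = -6 + \left(0 + u\right) = -6 + u$)
$d{\left(r{\left(1 \right)} \right)} \left(-2\right) = \left(-6 + 0\right) \left(-2\right) = \left(-6\right) \left(-2\right) = 12$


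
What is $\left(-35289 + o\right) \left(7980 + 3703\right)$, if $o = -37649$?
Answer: $-852134654$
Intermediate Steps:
$\left(-35289 + o\right) \left(7980 + 3703\right) = \left(-35289 - 37649\right) \left(7980 + 3703\right) = \left(-72938\right) 11683 = -852134654$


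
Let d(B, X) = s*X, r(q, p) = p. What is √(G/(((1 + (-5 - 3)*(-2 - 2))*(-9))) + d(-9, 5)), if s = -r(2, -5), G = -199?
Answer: 2*√62898/99 ≈ 5.0666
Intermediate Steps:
s = 5 (s = -1*(-5) = 5)
d(B, X) = 5*X
√(G/(((1 + (-5 - 3)*(-2 - 2))*(-9))) + d(-9, 5)) = √(-199*(-1/(9*(1 + (-5 - 3)*(-2 - 2)))) + 5*5) = √(-199*(-1/(9*(1 - 8*(-4)))) + 25) = √(-199*(-1/(9*(1 + 32))) + 25) = √(-199/(33*(-9)) + 25) = √(-199/(-297) + 25) = √(-199*(-1/297) + 25) = √(199/297 + 25) = √(7624/297) = 2*√62898/99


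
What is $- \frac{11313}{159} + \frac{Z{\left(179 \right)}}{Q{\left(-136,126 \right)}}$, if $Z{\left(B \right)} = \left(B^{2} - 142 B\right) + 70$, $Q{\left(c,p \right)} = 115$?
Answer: $- \frac{3432}{265} \approx -12.951$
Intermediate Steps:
$Z{\left(B \right)} = 70 + B^{2} - 142 B$
$- \frac{11313}{159} + \frac{Z{\left(179 \right)}}{Q{\left(-136,126 \right)}} = - \frac{11313}{159} + \frac{70 + 179^{2} - 25418}{115} = \left(-11313\right) \frac{1}{159} + \left(70 + 32041 - 25418\right) \frac{1}{115} = - \frac{3771}{53} + 6693 \cdot \frac{1}{115} = - \frac{3771}{53} + \frac{291}{5} = - \frac{3432}{265}$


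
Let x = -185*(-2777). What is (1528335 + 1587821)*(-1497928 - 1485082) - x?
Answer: -9295525023305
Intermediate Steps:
x = 513745
(1528335 + 1587821)*(-1497928 - 1485082) - x = (1528335 + 1587821)*(-1497928 - 1485082) - 1*513745 = 3116156*(-2983010) - 513745 = -9295524509560 - 513745 = -9295525023305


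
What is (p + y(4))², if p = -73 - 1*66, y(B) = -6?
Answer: 21025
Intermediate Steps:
p = -139 (p = -73 - 66 = -139)
(p + y(4))² = (-139 - 6)² = (-145)² = 21025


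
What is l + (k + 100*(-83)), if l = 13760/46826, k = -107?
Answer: -196826211/23413 ≈ -8406.7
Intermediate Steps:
l = 6880/23413 (l = 13760*(1/46826) = 6880/23413 ≈ 0.29385)
l + (k + 100*(-83)) = 6880/23413 + (-107 + 100*(-83)) = 6880/23413 + (-107 - 8300) = 6880/23413 - 8407 = -196826211/23413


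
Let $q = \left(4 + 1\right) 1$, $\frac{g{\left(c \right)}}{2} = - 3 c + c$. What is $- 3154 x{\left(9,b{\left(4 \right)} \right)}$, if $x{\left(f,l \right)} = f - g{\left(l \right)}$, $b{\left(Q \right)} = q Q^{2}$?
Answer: $-1037666$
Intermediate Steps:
$g{\left(c \right)} = - 4 c$ ($g{\left(c \right)} = 2 \left(- 3 c + c\right) = 2 \left(- 2 c\right) = - 4 c$)
$q = 5$ ($q = 5 \cdot 1 = 5$)
$b{\left(Q \right)} = 5 Q^{2}$
$x{\left(f,l \right)} = f + 4 l$ ($x{\left(f,l \right)} = f - - 4 l = f + 4 l$)
$- 3154 x{\left(9,b{\left(4 \right)} \right)} = - 3154 \left(9 + 4 \cdot 5 \cdot 4^{2}\right) = - 3154 \left(9 + 4 \cdot 5 \cdot 16\right) = - 3154 \left(9 + 4 \cdot 80\right) = - 3154 \left(9 + 320\right) = \left(-3154\right) 329 = -1037666$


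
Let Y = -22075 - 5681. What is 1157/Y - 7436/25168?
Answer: -51467/152658 ≈ -0.33714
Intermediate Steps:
Y = -27756
1157/Y - 7436/25168 = 1157/(-27756) - 7436/25168 = 1157*(-1/27756) - 7436*1/25168 = -1157/27756 - 13/44 = -51467/152658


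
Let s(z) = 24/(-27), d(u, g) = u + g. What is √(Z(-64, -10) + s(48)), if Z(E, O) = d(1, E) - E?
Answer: ⅓ ≈ 0.33333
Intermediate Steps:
d(u, g) = g + u
s(z) = -8/9 (s(z) = 24*(-1/27) = -8/9)
Z(E, O) = 1 (Z(E, O) = (E + 1) - E = (1 + E) - E = 1)
√(Z(-64, -10) + s(48)) = √(1 - 8/9) = √(⅑) = ⅓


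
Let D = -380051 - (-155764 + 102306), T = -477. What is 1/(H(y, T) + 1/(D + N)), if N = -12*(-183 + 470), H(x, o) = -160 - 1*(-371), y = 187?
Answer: 330037/69637806 ≈ 0.0047393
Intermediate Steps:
H(x, o) = 211 (H(x, o) = -160 + 371 = 211)
D = -326593 (D = -380051 - 1*(-53458) = -380051 + 53458 = -326593)
N = -3444 (N = -12*287 = -3444)
1/(H(y, T) + 1/(D + N)) = 1/(211 + 1/(-326593 - 3444)) = 1/(211 + 1/(-330037)) = 1/(211 - 1/330037) = 1/(69637806/330037) = 330037/69637806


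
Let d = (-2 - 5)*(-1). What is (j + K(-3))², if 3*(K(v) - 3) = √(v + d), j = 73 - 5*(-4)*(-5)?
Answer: 4900/9 ≈ 544.44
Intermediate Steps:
d = 7 (d = -7*(-1) = 7)
j = -27 (j = 73 + 20*(-5) = 73 - 100 = -27)
K(v) = 3 + √(7 + v)/3 (K(v) = 3 + √(v + 7)/3 = 3 + √(7 + v)/3)
(j + K(-3))² = (-27 + (3 + √(7 - 3)/3))² = (-27 + (3 + √4/3))² = (-27 + (3 + (⅓)*2))² = (-27 + (3 + ⅔))² = (-27 + 11/3)² = (-70/3)² = 4900/9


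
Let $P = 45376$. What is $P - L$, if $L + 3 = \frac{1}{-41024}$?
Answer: $\frac{1861628097}{41024} \approx 45379.0$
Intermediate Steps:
$L = - \frac{123073}{41024}$ ($L = -3 + \frac{1}{-41024} = -3 - \frac{1}{41024} = - \frac{123073}{41024} \approx -3.0$)
$P - L = 45376 - - \frac{123073}{41024} = 45376 + \frac{123073}{41024} = \frac{1861628097}{41024}$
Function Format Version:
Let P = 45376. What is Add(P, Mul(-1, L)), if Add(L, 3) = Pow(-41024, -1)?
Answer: Rational(1861628097, 41024) ≈ 45379.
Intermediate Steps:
L = Rational(-123073, 41024) (L = Add(-3, Pow(-41024, -1)) = Add(-3, Rational(-1, 41024)) = Rational(-123073, 41024) ≈ -3.0000)
Add(P, Mul(-1, L)) = Add(45376, Mul(-1, Rational(-123073, 41024))) = Add(45376, Rational(123073, 41024)) = Rational(1861628097, 41024)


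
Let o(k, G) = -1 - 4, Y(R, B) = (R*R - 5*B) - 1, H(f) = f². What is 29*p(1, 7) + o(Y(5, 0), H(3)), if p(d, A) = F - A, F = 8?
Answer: 24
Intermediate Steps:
p(d, A) = 8 - A
Y(R, B) = -1 + R² - 5*B (Y(R, B) = (R² - 5*B) - 1 = -1 + R² - 5*B)
o(k, G) = -5
29*p(1, 7) + o(Y(5, 0), H(3)) = 29*(8 - 1*7) - 5 = 29*(8 - 7) - 5 = 29*1 - 5 = 29 - 5 = 24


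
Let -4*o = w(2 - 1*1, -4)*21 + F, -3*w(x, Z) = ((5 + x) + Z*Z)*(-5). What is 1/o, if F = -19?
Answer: -4/751 ≈ -0.0053262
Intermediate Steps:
w(x, Z) = 25/3 + 5*x/3 + 5*Z²/3 (w(x, Z) = -((5 + x) + Z*Z)*(-5)/3 = -((5 + x) + Z²)*(-5)/3 = -(5 + x + Z²)*(-5)/3 = -(-25 - 5*x - 5*Z²)/3 = 25/3 + 5*x/3 + 5*Z²/3)
o = -751/4 (o = -((25/3 + 5*(2 - 1*1)/3 + (5/3)*(-4)²)*21 - 19)/4 = -((25/3 + 5*(2 - 1)/3 + (5/3)*16)*21 - 19)/4 = -((25/3 + (5/3)*1 + 80/3)*21 - 19)/4 = -((25/3 + 5/3 + 80/3)*21 - 19)/4 = -((110/3)*21 - 19)/4 = -(770 - 19)/4 = -¼*751 = -751/4 ≈ -187.75)
1/o = 1/(-751/4) = -4/751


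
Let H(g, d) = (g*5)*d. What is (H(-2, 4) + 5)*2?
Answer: -70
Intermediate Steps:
H(g, d) = 5*d*g (H(g, d) = (5*g)*d = 5*d*g)
(H(-2, 4) + 5)*2 = (5*4*(-2) + 5)*2 = (-40 + 5)*2 = -35*2 = -70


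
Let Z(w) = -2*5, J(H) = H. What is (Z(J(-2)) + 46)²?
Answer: 1296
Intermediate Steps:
Z(w) = -10
(Z(J(-2)) + 46)² = (-10 + 46)² = 36² = 1296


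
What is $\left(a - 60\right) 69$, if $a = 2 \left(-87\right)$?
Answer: $-16146$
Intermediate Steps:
$a = -174$
$\left(a - 60\right) 69 = \left(-174 - 60\right) 69 = \left(-234\right) 69 = -16146$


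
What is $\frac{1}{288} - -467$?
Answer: $\frac{134497}{288} \approx 467.0$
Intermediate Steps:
$\frac{1}{288} - -467 = \frac{1}{288} + 467 = \frac{134497}{288}$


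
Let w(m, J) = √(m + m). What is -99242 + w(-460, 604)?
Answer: -99242 + 2*I*√230 ≈ -99242.0 + 30.332*I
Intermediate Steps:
w(m, J) = √2*√m (w(m, J) = √(2*m) = √2*√m)
-99242 + w(-460, 604) = -99242 + √2*√(-460) = -99242 + √2*(2*I*√115) = -99242 + 2*I*√230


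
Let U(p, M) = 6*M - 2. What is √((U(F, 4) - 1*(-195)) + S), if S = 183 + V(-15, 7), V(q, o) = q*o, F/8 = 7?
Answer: √295 ≈ 17.176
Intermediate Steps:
F = 56 (F = 8*7 = 56)
V(q, o) = o*q
U(p, M) = -2 + 6*M
S = 78 (S = 183 + 7*(-15) = 183 - 105 = 78)
√((U(F, 4) - 1*(-195)) + S) = √(((-2 + 6*4) - 1*(-195)) + 78) = √(((-2 + 24) + 195) + 78) = √((22 + 195) + 78) = √(217 + 78) = √295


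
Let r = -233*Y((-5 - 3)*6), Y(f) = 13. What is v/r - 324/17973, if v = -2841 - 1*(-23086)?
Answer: -40538309/6048913 ≈ -6.7018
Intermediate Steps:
v = 20245 (v = -2841 + 23086 = 20245)
r = -3029 (r = -233*13 = -3029)
v/r - 324/17973 = 20245/(-3029) - 324/17973 = 20245*(-1/3029) - 324*1/17973 = -20245/3029 - 36/1997 = -40538309/6048913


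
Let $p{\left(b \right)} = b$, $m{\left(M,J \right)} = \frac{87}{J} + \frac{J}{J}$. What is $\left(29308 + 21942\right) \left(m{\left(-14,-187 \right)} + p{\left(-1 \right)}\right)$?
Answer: $- \frac{4458750}{187} \approx -23844.0$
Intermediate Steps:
$m{\left(M,J \right)} = 1 + \frac{87}{J}$ ($m{\left(M,J \right)} = \frac{87}{J} + 1 = 1 + \frac{87}{J}$)
$\left(29308 + 21942\right) \left(m{\left(-14,-187 \right)} + p{\left(-1 \right)}\right) = \left(29308 + 21942\right) \left(\frac{87 - 187}{-187} - 1\right) = 51250 \left(\left(- \frac{1}{187}\right) \left(-100\right) - 1\right) = 51250 \left(\frac{100}{187} - 1\right) = 51250 \left(- \frac{87}{187}\right) = - \frac{4458750}{187}$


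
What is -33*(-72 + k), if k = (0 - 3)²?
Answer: 2079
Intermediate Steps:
k = 9 (k = (-3)² = 9)
-33*(-72 + k) = -33*(-72 + 9) = -33*(-63) = 2079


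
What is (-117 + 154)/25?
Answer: 37/25 ≈ 1.4800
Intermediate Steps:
(-117 + 154)/25 = 37*(1/25) = 37/25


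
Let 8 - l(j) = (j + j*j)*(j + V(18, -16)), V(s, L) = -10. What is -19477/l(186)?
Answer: 19477/6121624 ≈ 0.0031817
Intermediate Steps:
l(j) = 8 - (-10 + j)*(j + j**2) (l(j) = 8 - (j + j*j)*(j - 10) = 8 - (j + j**2)*(-10 + j) = 8 - (-10 + j)*(j + j**2))
-19477/l(186) = -19477/(8 - 1*186**3 + 9*186**2 + 10*186) = -19477/(8 - 1*6434856 + 9*34596 + 1860) = -19477/(8 - 6434856 + 311364 + 1860) = -19477/(-6121624) = -19477*(-1/6121624) = 19477/6121624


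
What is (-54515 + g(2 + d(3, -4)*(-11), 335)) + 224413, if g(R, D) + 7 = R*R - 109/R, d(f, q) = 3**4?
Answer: 853628577/889 ≈ 9.6021e+5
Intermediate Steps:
d(f, q) = 81
g(R, D) = -7 + R**2 - 109/R (g(R, D) = -7 + (R*R - 109/R) = -7 + (R**2 - 109/R) = -7 + R**2 - 109/R)
(-54515 + g(2 + d(3, -4)*(-11), 335)) + 224413 = (-54515 + (-7 + (2 + 81*(-11))**2 - 109/(2 + 81*(-11)))) + 224413 = (-54515 + (-7 + (2 - 891)**2 - 109/(2 - 891))) + 224413 = (-54515 + (-7 + (-889)**2 - 109/(-889))) + 224413 = (-54515 + (-7 + 790321 - 109*(-1/889))) + 224413 = (-54515 + (-7 + 790321 + 109/889)) + 224413 = (-54515 + 702589255/889) + 224413 = 654125420/889 + 224413 = 853628577/889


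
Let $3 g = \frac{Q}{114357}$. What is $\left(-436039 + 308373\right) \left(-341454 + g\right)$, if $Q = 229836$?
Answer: $\frac{4985048152440356}{114357} \approx 4.3592 \cdot 10^{10}$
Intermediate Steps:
$g = \frac{76612}{114357}$ ($g = \frac{229836 \cdot \frac{1}{114357}}{3} = \frac{1}{3} \cdot \frac{76612}{38119} = \frac{76612}{114357} \approx 0.66994$)
$\left(-436039 + 308373\right) \left(-341454 + g\right) = \left(-436039 + 308373\right) \left(-341454 + \frac{76612}{114357}\right) = \left(-127666\right) \left(- \frac{39047578466}{114357}\right) = \frac{4985048152440356}{114357}$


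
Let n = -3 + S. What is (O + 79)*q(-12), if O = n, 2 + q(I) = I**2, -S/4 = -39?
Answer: 32944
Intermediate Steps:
S = 156 (S = -4*(-39) = 156)
n = 153 (n = -3 + 156 = 153)
q(I) = -2 + I**2
O = 153
(O + 79)*q(-12) = (153 + 79)*(-2 + (-12)**2) = 232*(-2 + 144) = 232*142 = 32944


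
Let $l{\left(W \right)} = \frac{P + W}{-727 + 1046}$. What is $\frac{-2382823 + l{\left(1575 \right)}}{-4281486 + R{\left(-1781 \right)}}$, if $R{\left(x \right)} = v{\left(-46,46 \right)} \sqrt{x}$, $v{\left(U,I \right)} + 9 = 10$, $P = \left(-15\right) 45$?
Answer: $\frac{295858325830962}{531602548729333} + \frac{760119637 i \sqrt{1781}}{5847628036022663} \approx 0.55654 + 5.4857 \cdot 10^{-6} i$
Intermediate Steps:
$P = -675$
$v{\left(U,I \right)} = 1$ ($v{\left(U,I \right)} = -9 + 10 = 1$)
$l{\left(W \right)} = - \frac{675}{319} + \frac{W}{319}$ ($l{\left(W \right)} = \frac{-675 + W}{-727 + 1046} = \frac{-675 + W}{319} = \left(-675 + W\right) \frac{1}{319} = - \frac{675}{319} + \frac{W}{319}$)
$R{\left(x \right)} = \sqrt{x}$ ($R{\left(x \right)} = 1 \sqrt{x} = \sqrt{x}$)
$\frac{-2382823 + l{\left(1575 \right)}}{-4281486 + R{\left(-1781 \right)}} = \frac{-2382823 + \left(- \frac{675}{319} + \frac{1}{319} \cdot 1575\right)}{-4281486 + \sqrt{-1781}} = \frac{-2382823 + \left(- \frac{675}{319} + \frac{1575}{319}\right)}{-4281486 + i \sqrt{1781}} = \frac{-2382823 + \frac{900}{319}}{-4281486 + i \sqrt{1781}} = - \frac{760119637}{319 \left(-4281486 + i \sqrt{1781}\right)}$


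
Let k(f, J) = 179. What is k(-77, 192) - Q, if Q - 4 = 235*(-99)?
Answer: 23440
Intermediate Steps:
Q = -23261 (Q = 4 + 235*(-99) = 4 - 23265 = -23261)
k(-77, 192) - Q = 179 - 1*(-23261) = 179 + 23261 = 23440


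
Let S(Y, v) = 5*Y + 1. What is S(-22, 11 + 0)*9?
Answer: -981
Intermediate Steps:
S(Y, v) = 1 + 5*Y
S(-22, 11 + 0)*9 = (1 + 5*(-22))*9 = (1 - 110)*9 = -109*9 = -981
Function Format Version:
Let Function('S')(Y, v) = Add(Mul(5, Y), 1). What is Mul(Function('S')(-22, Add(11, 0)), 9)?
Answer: -981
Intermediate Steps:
Function('S')(Y, v) = Add(1, Mul(5, Y))
Mul(Function('S')(-22, Add(11, 0)), 9) = Mul(Add(1, Mul(5, -22)), 9) = Mul(Add(1, -110), 9) = Mul(-109, 9) = -981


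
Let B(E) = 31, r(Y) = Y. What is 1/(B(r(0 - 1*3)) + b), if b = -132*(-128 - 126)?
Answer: 1/33559 ≈ 2.9798e-5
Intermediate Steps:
b = 33528 (b = -132*(-254) = 33528)
1/(B(r(0 - 1*3)) + b) = 1/(31 + 33528) = 1/33559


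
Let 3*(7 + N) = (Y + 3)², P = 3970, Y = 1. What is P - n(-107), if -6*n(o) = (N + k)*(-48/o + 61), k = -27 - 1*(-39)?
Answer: 7850045/1926 ≈ 4075.8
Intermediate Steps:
k = 12 (k = -27 + 39 = 12)
N = -5/3 (N = -7 + (1 + 3)²/3 = -7 + (⅓)*4² = -7 + (⅓)*16 = -7 + 16/3 = -5/3 ≈ -1.6667)
n(o) = -1891/18 + 248/(3*o) (n(o) = -(-5/3 + 12)*(-48/o + 61)/6 = -31*(61 - 48/o)/18 = -(1891/3 - 496/o)/6 = -1891/18 + 248/(3*o))
P - n(-107) = 3970 - 31*(48 - 61*(-107))/(18*(-107)) = 3970 - 31*(-1)*(48 + 6527)/(18*107) = 3970 - 31*(-1)*6575/(18*107) = 3970 - 1*(-203825/1926) = 3970 + 203825/1926 = 7850045/1926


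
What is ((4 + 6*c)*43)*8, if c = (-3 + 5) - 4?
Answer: -2752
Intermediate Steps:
c = -2 (c = 2 - 4 = -2)
((4 + 6*c)*43)*8 = ((4 + 6*(-2))*43)*8 = ((4 - 12)*43)*8 = -8*43*8 = -344*8 = -2752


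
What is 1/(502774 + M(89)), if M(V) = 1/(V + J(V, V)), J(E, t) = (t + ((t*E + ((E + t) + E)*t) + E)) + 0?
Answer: 31951/16064132075 ≈ 1.9890e-6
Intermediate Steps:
J(E, t) = E + t + E*t + t*(t + 2*E) (J(E, t) = (t + ((E*t + (t + 2*E)*t) + E)) + 0 = (t + ((E*t + t*(t + 2*E)) + E)) + 0 = (t + (E + E*t + t*(t + 2*E))) + 0 = (E + t + E*t + t*(t + 2*E)) + 0 = E + t + E*t + t*(t + 2*E))
M(V) = 1/(3*V + 4*V²) (M(V) = 1/(V + (V + V + V² + 3*V*V)) = 1/(V + (V + V + V² + 3*V²)) = 1/(V + (2*V + 4*V²)) = 1/(3*V + 4*V²))
1/(502774 + M(89)) = 1/(502774 + 1/(89*(3 + 4*89))) = 1/(502774 + 1/(89*(3 + 356))) = 1/(502774 + (1/89)/359) = 1/(502774 + (1/89)*(1/359)) = 1/(502774 + 1/31951) = 1/(16064132075/31951) = 31951/16064132075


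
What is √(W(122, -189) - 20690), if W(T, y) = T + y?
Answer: I*√20757 ≈ 144.07*I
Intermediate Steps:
√(W(122, -189) - 20690) = √((122 - 189) - 20690) = √(-67 - 20690) = √(-20757) = I*√20757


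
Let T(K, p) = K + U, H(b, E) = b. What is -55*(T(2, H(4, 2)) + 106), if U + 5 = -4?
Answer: -5445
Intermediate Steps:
U = -9 (U = -5 - 4 = -9)
T(K, p) = -9 + K (T(K, p) = K - 9 = -9 + K)
-55*(T(2, H(4, 2)) + 106) = -55*((-9 + 2) + 106) = -55*(-7 + 106) = -55*99 = -5445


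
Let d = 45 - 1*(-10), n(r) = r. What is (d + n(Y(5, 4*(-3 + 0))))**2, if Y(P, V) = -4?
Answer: 2601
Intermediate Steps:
d = 55 (d = 45 + 10 = 55)
(d + n(Y(5, 4*(-3 + 0))))**2 = (55 - 4)**2 = 51**2 = 2601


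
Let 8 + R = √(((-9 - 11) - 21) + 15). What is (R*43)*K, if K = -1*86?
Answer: 29584 - 3698*I*√26 ≈ 29584.0 - 18856.0*I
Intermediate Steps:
K = -86
R = -8 + I*√26 (R = -8 + √(((-9 - 11) - 21) + 15) = -8 + √((-20 - 21) + 15) = -8 + √(-41 + 15) = -8 + √(-26) = -8 + I*√26 ≈ -8.0 + 5.099*I)
(R*43)*K = ((-8 + I*√26)*43)*(-86) = (-344 + 43*I*√26)*(-86) = 29584 - 3698*I*√26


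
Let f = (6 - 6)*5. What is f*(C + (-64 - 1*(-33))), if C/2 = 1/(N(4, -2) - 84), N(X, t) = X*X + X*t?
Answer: 0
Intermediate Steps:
N(X, t) = X² + X*t
f = 0 (f = 0*5 = 0)
C = -1/38 (C = 2/(4*(4 - 2) - 84) = 2/(4*2 - 84) = 2/(8 - 84) = 2/(-76) = 2*(-1/76) = -1/38 ≈ -0.026316)
f*(C + (-64 - 1*(-33))) = 0*(-1/38 + (-64 - 1*(-33))) = 0*(-1/38 + (-64 + 33)) = 0*(-1/38 - 31) = 0*(-1179/38) = 0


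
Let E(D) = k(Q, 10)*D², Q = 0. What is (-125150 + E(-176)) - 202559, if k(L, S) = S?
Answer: -17949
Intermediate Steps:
E(D) = 10*D²
(-125150 + E(-176)) - 202559 = (-125150 + 10*(-176)²) - 202559 = (-125150 + 10*30976) - 202559 = (-125150 + 309760) - 202559 = 184610 - 202559 = -17949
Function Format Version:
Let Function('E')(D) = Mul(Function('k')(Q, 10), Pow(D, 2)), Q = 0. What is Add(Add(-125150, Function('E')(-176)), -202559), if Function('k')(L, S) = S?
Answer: -17949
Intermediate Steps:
Function('E')(D) = Mul(10, Pow(D, 2))
Add(Add(-125150, Function('E')(-176)), -202559) = Add(Add(-125150, Mul(10, Pow(-176, 2))), -202559) = Add(Add(-125150, Mul(10, 30976)), -202559) = Add(Add(-125150, 309760), -202559) = Add(184610, -202559) = -17949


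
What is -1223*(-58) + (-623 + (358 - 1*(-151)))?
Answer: 70820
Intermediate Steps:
-1223*(-58) + (-623 + (358 - 1*(-151))) = 70934 + (-623 + (358 + 151)) = 70934 + (-623 + 509) = 70934 - 114 = 70820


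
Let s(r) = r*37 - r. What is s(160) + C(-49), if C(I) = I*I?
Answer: 8161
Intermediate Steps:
C(I) = I²
s(r) = 36*r (s(r) = 37*r - r = 36*r)
s(160) + C(-49) = 36*160 + (-49)² = 5760 + 2401 = 8161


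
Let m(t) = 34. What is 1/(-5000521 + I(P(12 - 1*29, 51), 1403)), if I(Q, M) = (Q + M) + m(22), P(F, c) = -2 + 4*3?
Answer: -1/4999074 ≈ -2.0004e-7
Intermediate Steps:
P(F, c) = 10 (P(F, c) = -2 + 12 = 10)
I(Q, M) = 34 + M + Q (I(Q, M) = (Q + M) + 34 = (M + Q) + 34 = 34 + M + Q)
1/(-5000521 + I(P(12 - 1*29, 51), 1403)) = 1/(-5000521 + (34 + 1403 + 10)) = 1/(-5000521 + 1447) = 1/(-4999074) = -1/4999074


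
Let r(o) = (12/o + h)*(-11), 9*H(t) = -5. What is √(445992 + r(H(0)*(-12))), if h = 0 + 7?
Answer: 2*√2786845/5 ≈ 667.75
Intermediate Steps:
H(t) = -5/9 (H(t) = (⅑)*(-5) = -5/9)
h = 7
r(o) = -77 - 132/o (r(o) = (12/o + 7)*(-11) = (7 + 12/o)*(-11) = -77 - 132/o)
√(445992 + r(H(0)*(-12))) = √(445992 + (-77 - 132/((-5/9*(-12))))) = √(445992 + (-77 - 132/20/3)) = √(445992 + (-77 - 132*3/20)) = √(445992 + (-77 - 99/5)) = √(445992 - 484/5) = √(2229476/5) = 2*√2786845/5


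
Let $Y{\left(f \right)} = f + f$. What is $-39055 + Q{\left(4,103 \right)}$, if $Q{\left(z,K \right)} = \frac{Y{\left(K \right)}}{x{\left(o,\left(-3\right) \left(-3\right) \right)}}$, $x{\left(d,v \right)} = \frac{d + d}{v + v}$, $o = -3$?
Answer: $-39673$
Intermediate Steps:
$Y{\left(f \right)} = 2 f$
$x{\left(d,v \right)} = \frac{d}{v}$ ($x{\left(d,v \right)} = \frac{2 d}{2 v} = 2 d \frac{1}{2 v} = \frac{d}{v}$)
$Q{\left(z,K \right)} = - 6 K$ ($Q{\left(z,K \right)} = \frac{2 K}{\left(-3\right) \frac{1}{\left(-3\right) \left(-3\right)}} = \frac{2 K}{\left(-3\right) \frac{1}{9}} = \frac{2 K}{- \frac{1}{3}} = 2 K \left(-3\right) = - 6 K$)
$-39055 + Q{\left(4,103 \right)} = -39055 - 618 = -39673$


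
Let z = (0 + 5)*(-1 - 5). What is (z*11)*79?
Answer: -26070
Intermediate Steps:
z = -30 (z = 5*(-6) = -30)
(z*11)*79 = -30*11*79 = -330*79 = -26070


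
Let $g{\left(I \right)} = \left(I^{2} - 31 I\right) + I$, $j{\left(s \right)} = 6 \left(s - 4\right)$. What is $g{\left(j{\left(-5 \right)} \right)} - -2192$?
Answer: $6728$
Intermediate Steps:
$j{\left(s \right)} = -24 + 6 s$ ($j{\left(s \right)} = 6 \left(-4 + s\right) = -24 + 6 s$)
$g{\left(I \right)} = I^{2} - 30 I$
$g{\left(j{\left(-5 \right)} \right)} - -2192 = \left(-24 + 6 \left(-5\right)\right) \left(-30 + \left(-24 + 6 \left(-5\right)\right)\right) - -2192 = \left(-24 - 30\right) \left(-30 - 54\right) + 2192 = - 54 \left(-30 - 54\right) + 2192 = \left(-54\right) \left(-84\right) + 2192 = 4536 + 2192 = 6728$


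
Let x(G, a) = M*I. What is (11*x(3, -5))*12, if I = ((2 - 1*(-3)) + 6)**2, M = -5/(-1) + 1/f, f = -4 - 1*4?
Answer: 155727/2 ≈ 77864.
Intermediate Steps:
f = -8 (f = -4 - 4 = -8)
M = 39/8 (M = -5/(-1) + 1/(-8) = -5*(-1) + 1*(-1/8) = 5 - 1/8 = 39/8 ≈ 4.8750)
I = 121 (I = ((2 + 3) + 6)**2 = (5 + 6)**2 = 11**2 = 121)
x(G, a) = 4719/8 (x(G, a) = (39/8)*121 = 4719/8)
(11*x(3, -5))*12 = (11*(4719/8))*12 = (51909/8)*12 = 155727/2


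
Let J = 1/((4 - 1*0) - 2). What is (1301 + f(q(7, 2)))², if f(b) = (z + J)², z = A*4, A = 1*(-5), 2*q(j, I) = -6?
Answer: 45225625/16 ≈ 2.8266e+6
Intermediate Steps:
q(j, I) = -3 (q(j, I) = (½)*(-6) = -3)
A = -5
J = ½ (J = 1/((4 + 0) - 2) = 1/(4 - 2) = 1/2 = ½ ≈ 0.50000)
z = -20 (z = -5*4 = -20)
f(b) = 1521/4 (f(b) = (-20 + ½)² = (-39/2)² = 1521/4)
(1301 + f(q(7, 2)))² = (1301 + 1521/4)² = (6725/4)² = 45225625/16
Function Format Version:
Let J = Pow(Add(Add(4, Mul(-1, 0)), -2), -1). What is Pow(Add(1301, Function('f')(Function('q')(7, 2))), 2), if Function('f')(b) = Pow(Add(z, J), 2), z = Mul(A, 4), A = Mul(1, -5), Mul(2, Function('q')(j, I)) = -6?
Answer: Rational(45225625, 16) ≈ 2.8266e+6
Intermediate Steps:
Function('q')(j, I) = -3 (Function('q')(j, I) = Mul(Rational(1, 2), -6) = -3)
A = -5
J = Rational(1, 2) (J = Pow(Add(Add(4, 0), -2), -1) = Pow(Add(4, -2), -1) = Pow(2, -1) = Rational(1, 2) ≈ 0.50000)
z = -20 (z = Mul(-5, 4) = -20)
Function('f')(b) = Rational(1521, 4) (Function('f')(b) = Pow(Add(-20, Rational(1, 2)), 2) = Pow(Rational(-39, 2), 2) = Rational(1521, 4))
Pow(Add(1301, Function('f')(Function('q')(7, 2))), 2) = Pow(Add(1301, Rational(1521, 4)), 2) = Pow(Rational(6725, 4), 2) = Rational(45225625, 16)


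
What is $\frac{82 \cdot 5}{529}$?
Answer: $\frac{410}{529} \approx 0.77505$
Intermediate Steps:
$\frac{82 \cdot 5}{529} = 410 \cdot \frac{1}{529} = \frac{410}{529}$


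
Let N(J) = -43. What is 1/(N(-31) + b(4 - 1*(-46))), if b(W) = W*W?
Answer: 1/2457 ≈ 0.00040700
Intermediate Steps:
b(W) = W²
1/(N(-31) + b(4 - 1*(-46))) = 1/(-43 + (4 - 1*(-46))²) = 1/(-43 + (4 + 46)²) = 1/(-43 + 50²) = 1/(-43 + 2500) = 1/2457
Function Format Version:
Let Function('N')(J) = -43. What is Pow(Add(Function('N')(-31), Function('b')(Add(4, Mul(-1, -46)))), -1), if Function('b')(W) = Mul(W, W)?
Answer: Rational(1, 2457) ≈ 0.00040700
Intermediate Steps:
Function('b')(W) = Pow(W, 2)
Pow(Add(Function('N')(-31), Function('b')(Add(4, Mul(-1, -46)))), -1) = Pow(Add(-43, Pow(Add(4, Mul(-1, -46)), 2)), -1) = Pow(Add(-43, Pow(Add(4, 46), 2)), -1) = Pow(Add(-43, Pow(50, 2)), -1) = Pow(Add(-43, 2500), -1) = Pow(2457, -1) = Rational(1, 2457)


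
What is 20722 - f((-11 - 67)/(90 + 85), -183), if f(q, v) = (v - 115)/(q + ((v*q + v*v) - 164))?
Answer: 17306047916/835153 ≈ 20722.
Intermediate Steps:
f(q, v) = (-115 + v)/(-164 + q + v² + q*v) (f(q, v) = (-115 + v)/(q + ((q*v + v²) - 164)) = (-115 + v)/(q + ((v² + q*v) - 164)) = (-115 + v)/(q + (-164 + v² + q*v)) = (-115 + v)/(-164 + q + v² + q*v))
20722 - f((-11 - 67)/(90 + 85), -183) = 20722 - (-115 - 183)/(-164 + (-11 - 67)/(90 + 85) + (-183)² + ((-11 - 67)/(90 + 85))*(-183)) = 20722 - (-298)/(-164 - 78/175 + 33489 - 78/175*(-183)) = 20722 - (-298)/(-164 - 78/175 + 33489 + 14274/175) = 20722 - (-298)/835153/25 = 20722 - 25*(-298)/835153 = 20722 - 1*(-7450/835153) = 20722 + 7450/835153 = 17306047916/835153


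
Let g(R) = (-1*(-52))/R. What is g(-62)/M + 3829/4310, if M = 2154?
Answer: 127782793/143897970 ≈ 0.88801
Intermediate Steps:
g(R) = 52/R
g(-62)/M + 3829/4310 = (52/(-62))/2154 + 3829/4310 = (52*(-1/62))*(1/2154) + 3829*(1/4310) = -26/31*1/2154 + 3829/4310 = -13/33387 + 3829/4310 = 127782793/143897970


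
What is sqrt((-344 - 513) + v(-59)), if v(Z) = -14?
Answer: I*sqrt(871) ≈ 29.513*I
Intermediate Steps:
sqrt((-344 - 513) + v(-59)) = sqrt((-344 - 513) - 14) = sqrt(-857 - 14) = sqrt(-871) = I*sqrt(871)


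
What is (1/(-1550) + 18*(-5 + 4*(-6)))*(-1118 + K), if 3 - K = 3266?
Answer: 3544671481/1550 ≈ 2.2869e+6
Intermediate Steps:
K = -3263 (K = 3 - 1*3266 = 3 - 3266 = -3263)
(1/(-1550) + 18*(-5 + 4*(-6)))*(-1118 + K) = (1/(-1550) + 18*(-5 + 4*(-6)))*(-1118 - 3263) = (-1/1550 + 18*(-5 - 24))*(-4381) = (-1/1550 + 18*(-29))*(-4381) = (-1/1550 - 522)*(-4381) = -809101/1550*(-4381) = 3544671481/1550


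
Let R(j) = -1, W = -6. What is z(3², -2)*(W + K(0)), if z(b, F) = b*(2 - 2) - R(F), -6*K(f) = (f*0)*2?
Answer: -6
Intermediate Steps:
K(f) = 0 (K(f) = -f*0*2/6 = -0*2 = -⅙*0 = 0)
z(b, F) = 1 (z(b, F) = b*(2 - 2) - 1*(-1) = b*0 + 1 = 0 + 1 = 1)
z(3², -2)*(W + K(0)) = 1*(-6 + 0) = 1*(-6) = -6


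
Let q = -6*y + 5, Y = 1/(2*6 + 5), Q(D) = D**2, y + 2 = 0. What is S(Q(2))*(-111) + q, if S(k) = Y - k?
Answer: 7726/17 ≈ 454.47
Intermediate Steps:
y = -2 (y = -2 + 0 = -2)
Y = 1/17 (Y = 1/(12 + 5) = 1/17 ≈ 0.058824)
S(k) = 1/17 - k
q = 17 (q = -6*(-2) + 5 = 12 + 5 = 17)
S(Q(2))*(-111) + q = (1/17 - 1*2**2)*(-111) + 17 = (1/17 - 1*4)*(-111) + 17 = (1/17 - 4)*(-111) + 17 = -67/17*(-111) + 17 = 7437/17 + 17 = 7726/17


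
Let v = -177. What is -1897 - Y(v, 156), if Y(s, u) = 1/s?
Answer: -335768/177 ≈ -1897.0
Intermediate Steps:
-1897 - Y(v, 156) = -1897 - 1/(-177) = -1897 - 1*(-1/177) = -1897 + 1/177 = -335768/177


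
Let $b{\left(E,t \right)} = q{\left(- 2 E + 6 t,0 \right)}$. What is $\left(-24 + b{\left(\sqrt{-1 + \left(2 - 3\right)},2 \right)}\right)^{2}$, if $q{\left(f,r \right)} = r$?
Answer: $576$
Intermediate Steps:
$b{\left(E,t \right)} = 0$
$\left(-24 + b{\left(\sqrt{-1 + \left(2 - 3\right)},2 \right)}\right)^{2} = \left(-24 + 0\right)^{2} = \left(-24\right)^{2} = 576$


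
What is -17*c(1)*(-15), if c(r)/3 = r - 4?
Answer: -2295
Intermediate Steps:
c(r) = -12 + 3*r (c(r) = 3*(r - 4) = 3*(-4 + r) = -12 + 3*r)
-17*c(1)*(-15) = -17*(-12 + 3*1)*(-15) = -17*(-12 + 3)*(-15) = -17*(-9)*(-15) = 153*(-15) = -2295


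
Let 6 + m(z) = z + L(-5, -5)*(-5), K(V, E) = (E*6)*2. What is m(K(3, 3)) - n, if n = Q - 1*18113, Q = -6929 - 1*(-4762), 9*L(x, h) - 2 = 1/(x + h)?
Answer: 365561/18 ≈ 20309.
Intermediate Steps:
L(x, h) = 2/9 + 1/(9*(h + x)) (L(x, h) = 2/9 + 1/(9*(x + h)) = 2/9 + 1/(9*(h + x)))
Q = -2167 (Q = -6929 + 4762 = -2167)
K(V, E) = 12*E (K(V, E) = (6*E)*2 = 12*E)
m(z) = -127/18 + z (m(z) = -6 + (z + ((1 + 2*(-5) + 2*(-5))/(9*(-5 - 5)))*(-5)) = -6 + (z + ((1/9)*(1 - 10 - 10)/(-10))*(-5)) = -6 + (z + ((1/9)*(-1/10)*(-19))*(-5)) = -6 + (z + (19/90)*(-5)) = -6 + (z - 19/18) = -6 + (-19/18 + z) = -127/18 + z)
n = -20280 (n = -2167 - 1*18113 = -2167 - 18113 = -20280)
m(K(3, 3)) - n = (-127/18 + 12*3) - 1*(-20280) = (-127/18 + 36) + 20280 = 521/18 + 20280 = 365561/18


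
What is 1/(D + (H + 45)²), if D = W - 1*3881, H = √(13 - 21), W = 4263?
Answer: -I/(-2399*I + 180*√2) ≈ 0.0004122 - 4.3739e-5*I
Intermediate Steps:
H = 2*I*√2 (H = √(-8) = 2*I*√2 ≈ 2.8284*I)
D = 382 (D = 4263 - 1*3881 = 4263 - 3881 = 382)
1/(D + (H + 45)²) = 1/(382 + (2*I*√2 + 45)²) = 1/(382 + (45 + 2*I*√2)²)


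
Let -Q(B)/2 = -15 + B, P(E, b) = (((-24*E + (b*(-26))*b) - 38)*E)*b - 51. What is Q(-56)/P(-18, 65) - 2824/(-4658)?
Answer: 180825948946/298259819301 ≈ 0.60627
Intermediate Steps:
P(E, b) = -51 + E*b*(-38 - 26*b**2 - 24*E) (P(E, b) = (((-24*E + (-26*b)*b) - 38)*E)*b - 51 = (((-24*E - 26*b**2) - 38)*E)*b - 51 = (((-26*b**2 - 24*E) - 38)*E)*b - 51 = ((-38 - 26*b**2 - 24*E)*E)*b - 51 = (E*(-38 - 26*b**2 - 24*E))*b - 51 = E*b*(-38 - 26*b**2 - 24*E) - 51 = -51 + E*b*(-38 - 26*b**2 - 24*E))
Q(B) = 30 - 2*B (Q(B) = -2*(-15 + B) = 30 - 2*B)
Q(-56)/P(-18, 65) - 2824/(-4658) = (30 - 2*(-56))/(-51 - 38*(-18)*65 - 26*(-18)*65**3 - 24*65*(-18)**2) - 2824/(-4658) = (30 + 112)/(-51 + 44460 - 26*(-18)*274625 - 24*65*324) - 2824*(-1/4658) = 142/(-51 + 44460 + 128524500 - 505440) + 1412/2329 = 142/128063469 + 1412/2329 = 180825948946/298259819301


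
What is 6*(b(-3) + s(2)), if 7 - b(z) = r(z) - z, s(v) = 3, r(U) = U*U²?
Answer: 204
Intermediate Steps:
r(U) = U³
b(z) = 7 + z - z³ (b(z) = 7 - (z³ - z) = 7 + (z - z³) = 7 + z - z³)
6*(b(-3) + s(2)) = 6*((7 - 3 - 1*(-3)³) + 3) = 6*((7 - 3 - 1*(-27)) + 3) = 6*((7 - 3 + 27) + 3) = 6*(31 + 3) = 6*34 = 204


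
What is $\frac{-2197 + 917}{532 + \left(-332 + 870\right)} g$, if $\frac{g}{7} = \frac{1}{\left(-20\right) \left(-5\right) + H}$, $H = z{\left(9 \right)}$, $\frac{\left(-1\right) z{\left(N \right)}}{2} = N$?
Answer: $- \frac{448}{4387} \approx -0.10212$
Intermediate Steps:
$z{\left(N \right)} = - 2 N$
$H = -18$ ($H = \left(-2\right) 9 = -18$)
$g = \frac{7}{82}$ ($g = \frac{7}{\left(-20\right) \left(-5\right) - 18} = \frac{7}{100 - 18} = \frac{7}{82} \approx 0.085366$)
$\frac{-2197 + 917}{532 + \left(-332 + 870\right)} g = \frac{-2197 + 917}{532 + \left(-332 + 870\right)} \frac{7}{82} = - \frac{1280}{532 + 538} \cdot \frac{7}{82} = - \frac{1280}{1070} \cdot \frac{7}{82} = \left(-1280\right) \frac{1}{1070} \cdot \frac{7}{82} = \left(- \frac{128}{107}\right) \frac{7}{82} = - \frac{448}{4387}$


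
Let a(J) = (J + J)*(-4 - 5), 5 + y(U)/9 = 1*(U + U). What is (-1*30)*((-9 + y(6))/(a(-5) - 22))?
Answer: -405/17 ≈ -23.824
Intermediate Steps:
y(U) = -45 + 18*U (y(U) = -45 + 9*(1*(U + U)) = -45 + 9*(1*(2*U)) = -45 + 9*(2*U) = -45 + 18*U)
a(J) = -18*J (a(J) = (2*J)*(-9) = -18*J)
(-1*30)*((-9 + y(6))/(a(-5) - 22)) = (-1*30)*((-9 + (-45 + 18*6))/(-18*(-5) - 22)) = -30*(-9 + (-45 + 108))/(90 - 22) = -30*(-9 + 63)/68 = -1620/68 = -30*27/34 = -405/17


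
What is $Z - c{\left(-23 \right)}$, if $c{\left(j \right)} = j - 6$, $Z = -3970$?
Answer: $-3941$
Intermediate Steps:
$c{\left(j \right)} = -6 + j$
$Z - c{\left(-23 \right)} = -3970 - \left(-6 - 23\right) = -3970 - -29 = -3970 + 29 = -3941$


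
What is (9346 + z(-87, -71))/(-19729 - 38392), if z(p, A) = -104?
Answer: -9242/58121 ≈ -0.15901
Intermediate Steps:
(9346 + z(-87, -71))/(-19729 - 38392) = (9346 - 104)/(-19729 - 38392) = 9242/(-58121) = 9242*(-1/58121) = -9242/58121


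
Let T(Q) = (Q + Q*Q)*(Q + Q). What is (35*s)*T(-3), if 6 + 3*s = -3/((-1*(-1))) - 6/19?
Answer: 74340/19 ≈ 3912.6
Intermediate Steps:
T(Q) = 2*Q*(Q + Q²) (T(Q) = (Q + Q²)*(2*Q) = 2*Q*(Q + Q²))
s = -59/19 (s = -2 + (-3/((-1*(-1))) - 6/19)/3 = -2 + (-3/1 - 6*1/19)/3 = -2 + (-3*1 - 6/19)/3 = -2 + (-3 - 6/19)/3 = -2 + (⅓)*(-63/19) = -2 - 21/19 = -59/19 ≈ -3.1053)
(35*s)*T(-3) = (35*(-59/19))*(2*(-3)²*(1 - 3)) = -4130*9*(-2)/19 = -2065/19*(-36) = 74340/19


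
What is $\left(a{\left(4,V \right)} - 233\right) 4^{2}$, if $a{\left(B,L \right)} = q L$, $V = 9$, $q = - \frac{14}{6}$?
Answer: $-4064$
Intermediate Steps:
$q = - \frac{7}{3}$ ($q = \left(-14\right) \frac{1}{6} = - \frac{7}{3} \approx -2.3333$)
$a{\left(B,L \right)} = - \frac{7 L}{3}$
$\left(a{\left(4,V \right)} - 233\right) 4^{2} = \left(\left(- \frac{7}{3}\right) 9 - 233\right) 4^{2} = \left(-21 - 233\right) 16 = \left(-254\right) 16 = -4064$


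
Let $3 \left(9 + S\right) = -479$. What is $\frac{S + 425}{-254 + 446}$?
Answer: $\frac{769}{576} \approx 1.3351$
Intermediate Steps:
$S = - \frac{506}{3}$ ($S = -9 + \frac{1}{3} \left(-479\right) = -9 - \frac{479}{3} = - \frac{506}{3} \approx -168.67$)
$\frac{S + 425}{-254 + 446} = \frac{- \frac{506}{3} + 425}{-254 + 446} = \frac{769}{3 \cdot 192} = \frac{769}{3} \cdot \frac{1}{192} = \frac{769}{576}$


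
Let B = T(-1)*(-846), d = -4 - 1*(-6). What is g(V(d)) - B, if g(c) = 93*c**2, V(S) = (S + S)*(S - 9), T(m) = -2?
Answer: 71220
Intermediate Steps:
d = 2 (d = -4 + 6 = 2)
V(S) = 2*S*(-9 + S) (V(S) = (2*S)*(-9 + S) = 2*S*(-9 + S))
B = 1692 (B = -2*(-846) = 1692)
g(V(d)) - B = 93*(2*2*(-9 + 2))**2 - 1*1692 = 93*(2*2*(-7))**2 - 1692 = 93*(-28)**2 - 1692 = 93*784 - 1692 = 72912 - 1692 = 71220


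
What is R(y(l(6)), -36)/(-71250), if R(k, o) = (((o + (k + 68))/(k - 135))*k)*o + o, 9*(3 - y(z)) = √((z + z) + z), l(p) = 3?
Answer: 718/4714375 ≈ 0.00015230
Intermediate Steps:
y(z) = 3 - √3*√z/9 (y(z) = 3 - √((z + z) + z)/9 = 3 - √(2*z + z)/9 = 3 - √3*√z/9)
R(k, o) = o + k*o*(68 + k + o)/(-135 + k) (R(k, o) = (((o + (68 + k))/(-135 + k))*k)*o + o = (((68 + k + o)/(-135 + k))*k)*o + o = (k*(68 + k + o)/(-135 + k))*o + o = k*o*(68 + k + o)/(-135 + k) + o = o + k*o*(68 + k + o)/(-135 + k))
R(y(l(6)), -36)/(-71250) = -36*(-135 + (3 - √3*√3/9)² + 69*(3 - √3*√3/9) + (3 - √3*√3/9)*(-36))/(-135 + (3 - √3*√3/9))/(-71250) = -36*(-135 + (3 - ⅓)² + 69*(3 - ⅓) + (3 - ⅓)*(-36))/(-135 + (3 - ⅓))*(-1/71250) = -36*(-135 + (8/3)² + 69*(8/3) + (8/3)*(-36))/(-135 + 8/3)*(-1/71250) = -36*(-135 + 64/9 + 184 - 96)/(-397/3)*(-1/71250) = -36*(-3/397)*(-359/9)*(-1/71250) = -4308/397*(-1/71250) = 718/4714375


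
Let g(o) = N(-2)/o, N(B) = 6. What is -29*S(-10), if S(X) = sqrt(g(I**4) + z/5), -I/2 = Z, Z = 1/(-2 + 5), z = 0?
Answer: -261*sqrt(6)/4 ≈ -159.83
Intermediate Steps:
Z = 1/3 ≈ 0.33333
I = -2/3 (I = -2*1/3 = -2/3 ≈ -0.66667)
g(o) = 6/o
S(X) = 9*sqrt(6)/4 (S(X) = sqrt(6/((-2/3)**4) + 0/5) = sqrt(6/(16/81) + 0*(1/5)) = sqrt(6*(81/16) + 0) = sqrt(243/8 + 0) = sqrt(243/8) = 9*sqrt(6)/4)
-29*S(-10) = -261*sqrt(6)/4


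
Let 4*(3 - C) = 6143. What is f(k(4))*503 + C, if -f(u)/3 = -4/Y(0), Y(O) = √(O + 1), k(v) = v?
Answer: 18013/4 ≈ 4503.3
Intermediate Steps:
C = -6131/4 (C = 3 - ¼*6143 = 3 - 6143/4 = -6131/4 ≈ -1532.8)
Y(O) = √(1 + O)
f(u) = 12 (f(u) = -(-12)/(√(1 + 0)) = -(-12)/(√1) = -(-12)/1 = -(-12) = -3*(-4) = 12)
f(k(4))*503 + C = 12*503 - 6131/4 = 6036 - 6131/4 = 18013/4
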